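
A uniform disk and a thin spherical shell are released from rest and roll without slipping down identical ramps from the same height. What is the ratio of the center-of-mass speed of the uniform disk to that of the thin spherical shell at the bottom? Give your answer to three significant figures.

v_ratio ≈ 1.05

Each satisfies Mgh = ½(1+k)Mv² with k = I/(MR²), so v ∝ 1/√(1+k).
For the uniform disk k = 0.5; for the thin spherical shell k = 2/3.
v₁/v₂ = √((1+k₂)/(1+k₁)) = √(1.667/1.5) ≈ 1.05.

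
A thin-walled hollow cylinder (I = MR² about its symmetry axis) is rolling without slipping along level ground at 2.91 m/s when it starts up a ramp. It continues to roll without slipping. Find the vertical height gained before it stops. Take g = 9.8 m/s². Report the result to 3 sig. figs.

h ≈ 0.864 m

Here I = MR², so the shape factor k = I/(MR²) = 1.
Pure rolling means v = ωR; then KE = ½Mv² + ½I(v/R)² = ½(1+k)Mv² = Mv².
All of this converts to potential energy at the highest point: Mv₀² = Mgh.
Thus h = (1+k)v₀²/(2g) = 2 × 2.91² / (2 × 9.8) ≈ 0.864 m.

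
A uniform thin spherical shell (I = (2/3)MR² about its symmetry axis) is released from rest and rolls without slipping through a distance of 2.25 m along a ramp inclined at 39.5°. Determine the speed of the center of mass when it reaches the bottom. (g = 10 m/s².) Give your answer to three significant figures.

v ≈ 4.14 m/s

With I = (2/3)MR², the ratio k = I/(MR²) is 2/3.
The rolling condition ω = v/R makes the rotational term ½I(v/R)² = ½kMv², so KE_total = ½(1+k)Mv² = (5/6)Mv².
The vertical drop is h = L sinθ = 2.25 × sin39.5° = 1.431 m.
Energy conservation: Mgh = (5/6)Mv², so v = √(2gh/(1+k)) = √(2 × 10 × 1.431 / 1.667) ≈ 4.14 m/s.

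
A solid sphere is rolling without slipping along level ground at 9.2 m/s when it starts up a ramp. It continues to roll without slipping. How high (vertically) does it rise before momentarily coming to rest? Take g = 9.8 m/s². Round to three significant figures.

Here I = (2/5)MR², so the shape factor k = I/(MR²) = 0.4.
Rolling without slipping gives ω = v/R, so the total kinetic energy is ½Mv² + ½Iω² = ½(1+k)Mv² = (7/10)Mv².
At the top the kinetic energy is zero, so (7/10)Mv₀² = Mgh.
Thus h = (1+k)v₀²/(2g) = 1.4 × 9.2² / (2 × 9.8) ≈ 6.05 m.

h ≈ 6.05 m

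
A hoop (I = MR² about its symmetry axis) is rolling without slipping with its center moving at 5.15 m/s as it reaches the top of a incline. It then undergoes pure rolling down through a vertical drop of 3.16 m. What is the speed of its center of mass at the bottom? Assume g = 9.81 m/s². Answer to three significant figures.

v ≈ 7.58 m/s

The moment of inertia is MR², giving k ≡ I/(MR²) = 1.
The rolling condition ω = v/R makes the rotational term ½I(v/R)² = ½kMv², so KE_total = ½(1+k)Mv² = Mv².
Conserving energy between top and bottom: Mv² = Mv₀² + Mgh, hence v² = v₀² + 2gh/(1+k).
v = √(5.15² + 2×9.81×3.16/2) = √57.52 ≈ 7.58 m/s.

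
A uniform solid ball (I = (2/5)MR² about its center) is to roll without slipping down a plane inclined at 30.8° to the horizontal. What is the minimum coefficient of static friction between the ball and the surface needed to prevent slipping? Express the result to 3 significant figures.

The moment of inertia is (2/5)MR², giving k ≡ I/(MR²) = 0.4.
Translational: Mg sinθ − f = Ma. Rotational about the CM: fR = Iα = kMRa, so f = kMa.
These give a = g sinθ/(1+k) and the required friction f = kMg sinθ/(1+k).
The normal force is N = Mg cosθ, so μ_min = f/N = k tanθ/(1+k).
μ_min = 0.4 × tan30.8° / 1.4 ≈ 0.170.

μ_min ≈ 0.170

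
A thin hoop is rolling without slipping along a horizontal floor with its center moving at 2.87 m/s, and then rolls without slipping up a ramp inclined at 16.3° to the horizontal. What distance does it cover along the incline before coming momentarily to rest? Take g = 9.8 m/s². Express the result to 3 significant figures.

For this body I = MR², i.e. k = I/(MR²) = 1.
Rolling without slipping gives ω = v/R, so the total kinetic energy is ½Mv² + ½Iω² = ½(1+k)Mv² = Mv².
Setting this equal to Mgh gives the vertical rise h = (1+k)v₀²/(2g) = 2×2.87²/(2×9.8) = 0.8405 m.
The distance along the slope is d = h/sinθ = 0.8405/sin16.3° ≈ 2.99 m.

d ≈ 2.99 m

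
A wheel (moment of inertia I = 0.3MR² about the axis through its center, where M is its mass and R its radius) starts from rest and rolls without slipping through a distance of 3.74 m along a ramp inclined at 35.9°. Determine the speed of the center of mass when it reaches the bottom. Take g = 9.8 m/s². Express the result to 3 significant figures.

v ≈ 5.75 m/s

Here I = 0.3MR², so the shape factor k = I/(MR²) = 0.3.
Since it rolls without slipping, ω = v/R and KE = ½Mv² + ½Iω² = ½(1+k)Mv² = (13/20)Mv².
The vertical drop is h = L sinθ = 3.74 × sin35.9° = 2.193 m.
Energy conservation: Mgh = (13/20)Mv², so v = √(2gh/(1+k)) = √(2 × 9.8 × 2.193 / 1.3) ≈ 5.75 m/s.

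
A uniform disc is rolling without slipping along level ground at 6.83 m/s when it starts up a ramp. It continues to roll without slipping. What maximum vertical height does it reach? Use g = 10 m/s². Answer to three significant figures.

h ≈ 3.50 m

For this body I = (1/2)MR², i.e. k = I/(MR²) = 0.5.
Since it rolls without slipping, ω = v/R and KE = ½Mv² + ½Iω² = ½(1+k)Mv² = (3/4)Mv².
At the top the kinetic energy is zero, so (3/4)Mv₀² = Mgh.
Thus h = (1+k)v₀²/(2g) = 1.5 × 6.83² / (2 × 10) ≈ 3.50 m.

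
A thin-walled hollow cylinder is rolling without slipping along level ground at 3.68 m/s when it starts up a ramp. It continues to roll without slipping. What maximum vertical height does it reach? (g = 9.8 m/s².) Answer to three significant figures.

h ≈ 1.38 m

Here I = MR², so the shape factor k = I/(MR²) = 1.
Rolling without slipping gives ω = v/R, so the total kinetic energy is ½Mv² + ½Iω² = ½(1+k)Mv² = Mv².
All of this converts to potential energy at the highest point: Mv₀² = Mgh.
Thus h = (1+k)v₀²/(2g) = 2 × 3.68² / (2 × 9.8) ≈ 1.38 m.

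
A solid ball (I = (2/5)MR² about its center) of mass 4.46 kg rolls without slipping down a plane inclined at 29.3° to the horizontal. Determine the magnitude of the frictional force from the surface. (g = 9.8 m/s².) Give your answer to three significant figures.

For this body I = (2/5)MR², i.e. k = I/(MR²) = 0.4.
Newton's second law down the slope: Mg sinθ − f = Ma. The torque equation fR = Iα (with α = a/R) gives f = kMa.
Combining, a = g sinθ/(1+k) and f = kMa = kMg sinθ/(1+k).
f = 0.4 × 4.46 × 9.8 × sin29.3° / 1.4 ≈ 6.11 N.

f ≈ 6.11 N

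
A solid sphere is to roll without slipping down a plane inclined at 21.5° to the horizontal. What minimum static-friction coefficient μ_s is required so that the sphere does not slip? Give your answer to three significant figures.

μ_min ≈ 0.113

For this body I = (2/5)MR², i.e. k = I/(MR²) = 0.4.
Newton's second law down the slope: Mg sinθ − f = Ma. The torque equation fR = Iα (with α = a/R) gives f = kMa.
These give a = g sinθ/(1+k) and the required friction f = kMg sinθ/(1+k).
With N = Mg cosθ, the no-slip condition f ≤ μN gives μ_min = f/N = k tanθ/(1+k).
μ_min = 0.4 × tan21.5° / 1.4 ≈ 0.113.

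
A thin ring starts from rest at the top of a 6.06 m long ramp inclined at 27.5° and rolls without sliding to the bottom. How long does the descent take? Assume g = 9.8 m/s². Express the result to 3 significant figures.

The moment of inertia is MR², giving k ≡ I/(MR²) = 1.
Along the incline Mg sinθ − f = Ma, and torque about the center fR = Iα = kMR²(a/R) gives f = kMa.
Hence a = g sinθ/(1+k) = 9.8×sin27.5°/2 = 2.263 m/s².
With constant a from rest, t = √(2L/a) = √(2·6.06/2.263) ≈ 2.31 s.

t ≈ 2.31 s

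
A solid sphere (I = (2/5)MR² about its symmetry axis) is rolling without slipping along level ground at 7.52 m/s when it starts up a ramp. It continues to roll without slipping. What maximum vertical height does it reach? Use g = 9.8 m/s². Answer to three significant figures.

With I = (2/5)MR², the ratio k = I/(MR²) is 0.4.
Rolling without slipping gives ω = v/R, so the total kinetic energy is ½Mv² + ½Iω² = ½(1+k)Mv² = (7/10)Mv².
At the top the kinetic energy is zero, so (7/10)Mv₀² = Mgh.
Thus h = (1+k)v₀²/(2g) = 1.4 × 7.52² / (2 × 9.8) ≈ 4.04 m.

h ≈ 4.04 m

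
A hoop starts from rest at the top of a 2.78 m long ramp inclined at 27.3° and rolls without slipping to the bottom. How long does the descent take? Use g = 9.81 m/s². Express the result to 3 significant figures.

With I = MR², the ratio k = I/(MR²) is 1.
Along the incline Mg sinθ − f = Ma, and torque about the center fR = Iα = kMR²(a/R) gives f = kMa.
Hence a = g sinθ/(1+k) = 9.81×sin27.3°/2 = 2.25 m/s².
Starting from rest, L = ½at², so t = √(2L/a) = √(2×2.78/2.25) ≈ 1.57 s.

t ≈ 1.57 s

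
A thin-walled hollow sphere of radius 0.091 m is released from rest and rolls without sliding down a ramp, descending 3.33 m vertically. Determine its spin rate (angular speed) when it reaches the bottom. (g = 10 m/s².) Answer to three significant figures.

For this body I = (2/3)MR², i.e. k = I/(MR²) = 2/3.
Rolling without slipping gives ω = v/R, so the total kinetic energy is ½Mv² + ½Iω² = ½(1+k)Mv² = (5/6)Mv².
Energy conservation Mgh = ½(1+k)Mv² gives v = √(2gh/(1+k)) = √(2 × 10 × 3.33 / 1.667) = 6.321 m/s.
Then ω = v/R = 6.321 / 0.091 ≈ 69.5 rad/s.

ω ≈ 69.5 rad/s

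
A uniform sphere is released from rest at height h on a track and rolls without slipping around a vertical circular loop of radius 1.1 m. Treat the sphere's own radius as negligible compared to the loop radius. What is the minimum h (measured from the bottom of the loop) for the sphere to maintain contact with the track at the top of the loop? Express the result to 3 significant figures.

With I = (2/5)MR², the ratio k = I/(MR²) is 0.4.
At the top, contact is just lost when gravity alone supplies the centripetal force: Mg = Mv_top²/r, i.e. v_top² = gr.
With ω = v/R, the kinetic energy at speed v is ½(1+k)Mv² = (7/10)Mv².
Energy conservation from release (height h) to the top (height 2r): Mgh = Mg(2r) + (7/10)M·gr.
Thus h_min = 2r + (1+k)r/2 = r(2 + 1.4/2) = 1.1 × 2.7 ≈ 2.97 m.

h_min ≈ 2.97 m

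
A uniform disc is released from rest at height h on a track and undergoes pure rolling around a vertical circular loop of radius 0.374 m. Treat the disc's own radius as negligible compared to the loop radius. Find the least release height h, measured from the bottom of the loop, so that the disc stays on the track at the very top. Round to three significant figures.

The moment of inertia is (1/2)MR², giving k ≡ I/(MR²) = 0.5.
At the top of the loop, the minimum-contact condition is Mg = Mv_top²/r, so v_top² = gr.
With ω = v/R, the kinetic energy at speed v is ½(1+k)Mv² = (3/4)Mv².
Energy conservation from release (height h) to the top (height 2r): Mgh = Mg(2r) + (3/4)M·gr.
Thus h_min = 2r + (1+k)r/2 = r(2 + 1.5/2) = 0.374 × 2.75 ≈ 1.03 m.

h_min ≈ 1.03 m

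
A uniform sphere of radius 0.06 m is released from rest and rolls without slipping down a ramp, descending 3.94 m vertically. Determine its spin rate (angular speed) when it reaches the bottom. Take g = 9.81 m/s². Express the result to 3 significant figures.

ω ≈ 124 rad/s

The moment of inertia is (2/5)MR², giving k ≡ I/(MR²) = 0.4.
Since it rolls without slipping, ω = v/R and KE = ½Mv² + ½Iω² = ½(1+k)Mv² = (7/10)Mv².
Energy conservation Mgh = ½(1+k)Mv² gives v = √(2gh/(1+k)) = √(2 × 9.81 × 3.94 / 1.4) = 7.431 m/s.
Then ω = v/R = 7.431 / 0.06 ≈ 124 rad/s.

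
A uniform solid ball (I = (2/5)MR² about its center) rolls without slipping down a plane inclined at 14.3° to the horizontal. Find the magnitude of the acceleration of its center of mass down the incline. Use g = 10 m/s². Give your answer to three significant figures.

a ≈ 1.76 m/s²

The moment of inertia is (2/5)MR², giving k ≡ I/(MR²) = 0.4.
Along the incline Mg sinθ − f = Ma, and torque about the center fR = Iα = kMR²(a/R) gives f = kMa.
Eliminating f: Mg sinθ = (1+k)Ma, so a = g sinθ/(1+k) = 10 × sin14.3° / 1.4 ≈ 1.76 m/s².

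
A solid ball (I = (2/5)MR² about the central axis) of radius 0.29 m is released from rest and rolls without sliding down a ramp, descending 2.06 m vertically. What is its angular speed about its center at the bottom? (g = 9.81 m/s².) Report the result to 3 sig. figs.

ω ≈ 18.5 rad/s

Here I = (2/5)MR², so the shape factor k = I/(MR²) = 0.4.
The rolling condition ω = v/R makes the rotational term ½I(v/R)² = ½kMv², so KE_total = ½(1+k)Mv² = (7/10)Mv².
Energy conservation Mgh = ½(1+k)Mv² gives v = √(2gh/(1+k)) = √(2 × 9.81 × 2.06 / 1.4) = 5.373 m/s.
Then ω = v/R = 5.373 / 0.29 ≈ 18.5 rad/s.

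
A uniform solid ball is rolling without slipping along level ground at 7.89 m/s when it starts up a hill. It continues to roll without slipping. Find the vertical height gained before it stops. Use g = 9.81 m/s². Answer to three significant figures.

Here I = (2/5)MR², so the shape factor k = I/(MR²) = 0.4.
Rolling without slipping gives ω = v/R, so the total kinetic energy is ½Mv² + ½Iω² = ½(1+k)Mv² = (7/10)Mv².
All of this converts to potential energy at the highest point: (7/10)Mv₀² = Mgh.
Thus h = (1+k)v₀²/(2g) = 1.4 × 7.89² / (2 × 9.81) ≈ 4.44 m.

h ≈ 4.44 m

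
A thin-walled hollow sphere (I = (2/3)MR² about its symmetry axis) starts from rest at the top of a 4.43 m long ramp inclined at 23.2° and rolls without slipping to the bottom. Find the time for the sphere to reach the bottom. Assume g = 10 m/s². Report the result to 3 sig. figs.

The moment of inertia is (2/3)MR², giving k ≡ I/(MR²) = 2/3.
Translational: Mg sinθ − f = Ma. Rotational about the CM: fR = Iα = kMRa, so f = kMa.
Hence a = g sinθ/(1+k) = 10×sin23.2°/1.667 = 2.364 m/s².
Starting from rest, L = ½at², so t = √(2L/a) = √(2×4.43/2.364) ≈ 1.94 s.

t ≈ 1.94 s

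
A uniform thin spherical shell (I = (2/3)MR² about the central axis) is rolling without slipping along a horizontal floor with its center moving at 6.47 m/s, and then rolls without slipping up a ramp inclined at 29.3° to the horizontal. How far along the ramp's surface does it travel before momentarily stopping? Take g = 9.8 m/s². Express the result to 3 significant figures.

d ≈ 7.27 m

The moment of inertia is (2/3)MR², giving k ≡ I/(MR²) = 2/3.
Since it rolls without slipping, ω = v/R and KE = ½Mv² + ½Iω² = ½(1+k)Mv² = (5/6)Mv².
Setting this equal to Mgh gives the vertical rise h = (1+k)v₀²/(2g) = 1.667×6.47²/(2×9.8) = 3.56 m.
The distance along the slope is d = h/sinθ = 3.56/sin29.3° ≈ 7.27 m.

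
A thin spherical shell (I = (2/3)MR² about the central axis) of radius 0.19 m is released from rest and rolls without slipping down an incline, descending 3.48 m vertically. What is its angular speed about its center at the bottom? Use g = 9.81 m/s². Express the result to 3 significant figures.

ω ≈ 33.7 rad/s

With I = (2/3)MR², the ratio k = I/(MR²) is 2/3.
Rolling without slipping gives ω = v/R, so the total kinetic energy is ½Mv² + ½Iω² = ½(1+k)Mv² = (5/6)Mv².
Energy conservation Mgh = ½(1+k)Mv² gives v = √(2gh/(1+k)) = √(2 × 9.81 × 3.48 / 1.667) = 6.401 m/s.
The angular speed follows from ω = v/R = 6.401/0.19 ≈ 33.7 rad/s.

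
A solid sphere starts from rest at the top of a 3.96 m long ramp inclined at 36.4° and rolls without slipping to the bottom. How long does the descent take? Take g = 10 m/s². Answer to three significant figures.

t ≈ 1.37 s

The moment of inertia is (2/5)MR², giving k ≡ I/(MR²) = 0.4.
Along the incline Mg sinθ − f = Ma, and torque about the center fR = Iα = kMR²(a/R) gives f = kMa.
Hence a = g sinθ/(1+k) = 10×sin36.4°/1.4 = 4.239 m/s².
Starting from rest, L = ½at², so t = √(2L/a) = √(2×3.96/4.239) ≈ 1.37 s.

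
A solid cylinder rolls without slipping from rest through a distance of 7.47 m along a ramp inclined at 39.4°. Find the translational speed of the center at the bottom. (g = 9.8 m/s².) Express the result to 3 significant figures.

For this body I = (1/2)MR², i.e. k = I/(MR²) = 0.5.
Pure rolling means v = ωR; then KE = ½Mv² + ½I(v/R)² = ½(1+k)Mv² = (3/4)Mv².
The vertical drop is h = L sinθ = 7.47 × sin39.4° = 4.741 m.
Setting Mgh = (3/4)Mv² gives v = √(2gh/(1+k)) = √(2·9.8·4.741/1.5) ≈ 7.87 m/s.

v ≈ 7.87 m/s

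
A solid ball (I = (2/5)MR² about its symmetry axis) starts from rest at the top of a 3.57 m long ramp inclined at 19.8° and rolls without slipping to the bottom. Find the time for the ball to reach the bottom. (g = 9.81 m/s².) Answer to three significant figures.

For this body I = (2/5)MR², i.e. k = I/(MR²) = 0.4.
Along the incline Mg sinθ − f = Ma, and torque about the center fR = Iα = kMR²(a/R) gives f = kMa.
Hence a = g sinθ/(1+k) = 9.81×sin19.8°/1.4 = 2.374 m/s².
With constant a from rest, t = √(2L/a) = √(2·3.57/2.374) ≈ 1.73 s.

t ≈ 1.73 s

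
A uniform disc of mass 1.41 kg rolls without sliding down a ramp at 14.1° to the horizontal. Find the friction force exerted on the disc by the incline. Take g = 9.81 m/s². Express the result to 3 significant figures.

f ≈ 1.12 N

With I = (1/2)MR², the ratio k = I/(MR²) is 0.5.
Translational: Mg sinθ − f = Ma. Rotational about the CM: fR = Iα = kMRa, so f = kMa.
Combining, a = g sinθ/(1+k) and f = kMa = kMg sinθ/(1+k).
f = 0.5 × 1.41 × 9.81 × sin14.1° / 1.5 ≈ 1.12 N.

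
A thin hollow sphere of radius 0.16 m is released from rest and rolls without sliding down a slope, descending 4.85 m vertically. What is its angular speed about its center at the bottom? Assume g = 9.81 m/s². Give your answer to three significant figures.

ω ≈ 47.2 rad/s

The moment of inertia is (2/3)MR², giving k ≡ I/(MR²) = 2/3.
The rolling condition ω = v/R makes the rotational term ½I(v/R)² = ½kMv², so KE_total = ½(1+k)Mv² = (5/6)Mv².
Energy conservation Mgh = ½(1+k)Mv² gives v = √(2gh/(1+k)) = √(2 × 9.81 × 4.85 / 1.667) = 7.556 m/s.
Then ω = v/R = 7.556 / 0.16 ≈ 47.2 rad/s.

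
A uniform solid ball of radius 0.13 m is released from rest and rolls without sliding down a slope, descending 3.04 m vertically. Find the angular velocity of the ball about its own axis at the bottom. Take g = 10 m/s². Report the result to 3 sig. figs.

ω ≈ 50.7 rad/s

For this body I = (2/5)MR², i.e. k = I/(MR²) = 0.4.
Rolling without slipping gives ω = v/R, so the total kinetic energy is ½Mv² + ½Iω² = ½(1+k)Mv² = (7/10)Mv².
Energy conservation Mgh = ½(1+k)Mv² gives v = √(2gh/(1+k)) = √(2 × 10 × 3.04 / 1.4) = 6.59 m/s.
The angular speed follows from ω = v/R = 6.59/0.13 ≈ 50.7 rad/s.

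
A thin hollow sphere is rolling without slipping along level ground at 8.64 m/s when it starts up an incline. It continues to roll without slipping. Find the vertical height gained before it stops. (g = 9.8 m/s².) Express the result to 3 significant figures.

h ≈ 6.35 m

Here I = (2/3)MR², so the shape factor k = I/(MR²) = 2/3.
Since it rolls without slipping, ω = v/R and KE = ½Mv² + ½Iω² = ½(1+k)Mv² = (5/6)Mv².
All of this converts to potential energy at the highest point: (5/6)Mv₀² = Mgh.
Thus h = (1+k)v₀²/(2g) = 1.667 × 8.64² / (2 × 9.8) ≈ 6.35 m.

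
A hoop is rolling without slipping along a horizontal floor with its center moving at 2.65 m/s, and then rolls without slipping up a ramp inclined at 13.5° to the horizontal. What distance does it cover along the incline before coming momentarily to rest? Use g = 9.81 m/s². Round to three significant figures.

The moment of inertia is MR², giving k ≡ I/(MR²) = 1.
Rolling without slipping gives ω = v/R, so the total kinetic energy is ½Mv² + ½Iω² = ½(1+k)Mv² = Mv².
Setting this equal to Mgh gives the vertical rise h = (1+k)v₀²/(2g) = 2×2.65²/(2×9.81) = 0.7159 m.
Along the incline, d = h/sinθ = 0.7159/sin13.5° ≈ 3.07 m.

d ≈ 3.07 m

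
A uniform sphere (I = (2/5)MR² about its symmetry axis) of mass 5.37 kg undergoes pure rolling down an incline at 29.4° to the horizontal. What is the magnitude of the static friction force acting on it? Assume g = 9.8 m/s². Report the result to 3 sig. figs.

Here I = (2/5)MR², so the shape factor k = I/(MR²) = 0.4.
Along the incline Mg sinθ − f = Ma, and torque about the center fR = Iα = kMR²(a/R) gives f = kMa.
Combining, a = g sinθ/(1+k) and f = kMa = kMg sinθ/(1+k).
f = 0.4 × 5.37 × 9.8 × sin29.4° / 1.4 ≈ 7.38 N.

f ≈ 7.38 N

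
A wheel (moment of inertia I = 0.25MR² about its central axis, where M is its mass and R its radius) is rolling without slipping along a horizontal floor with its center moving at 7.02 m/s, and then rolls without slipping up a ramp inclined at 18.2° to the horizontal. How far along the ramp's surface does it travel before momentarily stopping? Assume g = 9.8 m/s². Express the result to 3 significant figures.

Here I = 0.25MR², so the shape factor k = I/(MR²) = 0.25.
Since it rolls without slipping, ω = v/R and KE = ½Mv² + ½Iω² = ½(1+k)Mv² = (5/8)Mv².
Setting this equal to Mgh gives the vertical rise h = (1+k)v₀²/(2g) = 1.25×7.02²/(2×9.8) = 3.143 m.
Along the incline, d = h/sinθ = 3.143/sin18.2° ≈ 10.1 m.

d ≈ 10.1 m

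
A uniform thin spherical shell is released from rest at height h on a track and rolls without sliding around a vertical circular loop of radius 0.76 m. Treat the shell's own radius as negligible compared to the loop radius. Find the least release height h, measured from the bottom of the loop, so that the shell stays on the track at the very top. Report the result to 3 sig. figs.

h_min ≈ 2.15 m

The moment of inertia is (2/3)MR², giving k ≡ I/(MR²) = 2/3.
At the top of the loop, the minimum-contact condition is Mg = Mv_top²/r, so v_top² = gr.
With ω = v/R, the kinetic energy at speed v is ½(1+k)Mv² = (5/6)Mv².
Energy conservation from release (height h) to the top (height 2r): Mgh = Mg(2r) + (5/6)M·gr.
Thus h_min = 2r + (1+k)r/2 = r(2 + 1.667/2) = 0.76 × 2.833 ≈ 2.15 m.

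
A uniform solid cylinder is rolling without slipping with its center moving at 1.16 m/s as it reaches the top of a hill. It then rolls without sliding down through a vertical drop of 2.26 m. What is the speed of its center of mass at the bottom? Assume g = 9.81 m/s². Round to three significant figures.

With I = (1/2)MR², the ratio k = I/(MR²) is 0.5.
Pure rolling means v = ωR; then KE = ½Mv² + ½I(v/R)² = ½(1+k)Mv² = (3/4)Mv².
Energy conservation: (3/4)Mv₀² + Mgh = (3/4)Mv², so v² = v₀² + 2gh/(1+k).
v = √(1.16² + 2×9.81×2.26/1.5) = √30.91 ≈ 5.56 m/s.

v ≈ 5.56 m/s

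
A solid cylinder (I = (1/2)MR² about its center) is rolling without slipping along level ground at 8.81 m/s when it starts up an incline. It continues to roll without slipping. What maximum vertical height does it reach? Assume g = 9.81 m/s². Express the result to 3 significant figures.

h ≈ 5.93 m

With I = (1/2)MR², the ratio k = I/(MR²) is 0.5.
Pure rolling means v = ωR; then KE = ½Mv² + ½I(v/R)² = ½(1+k)Mv² = (3/4)Mv².
All of this converts to potential energy at the highest point: (3/4)Mv₀² = Mgh.
Thus h = (1+k)v₀²/(2g) = 1.5 × 8.81² / (2 × 9.81) ≈ 5.93 m.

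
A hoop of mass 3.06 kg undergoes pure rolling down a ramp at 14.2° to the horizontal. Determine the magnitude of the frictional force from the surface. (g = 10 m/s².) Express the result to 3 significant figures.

The moment of inertia is MR², giving k ≡ I/(MR²) = 1.
Along the incline Mg sinθ − f = Ma, and torque about the center fR = Iα = kMR²(a/R) gives f = kMa.
Combining, a = g sinθ/(1+k) and f = kMa = kMg sinθ/(1+k).
f = 1 × 3.06 × 10 × sin14.2° / 2 ≈ 3.75 N.

f ≈ 3.75 N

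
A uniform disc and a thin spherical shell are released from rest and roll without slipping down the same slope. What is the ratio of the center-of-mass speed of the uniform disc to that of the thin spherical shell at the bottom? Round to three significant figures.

v_ratio ≈ 1.05

Each satisfies Mgh = ½(1+k)Mv² with k = I/(MR²), so v ∝ 1/√(1+k).
For the uniform disc k = 0.5; for the thin spherical shell k = 2/3.
v₁/v₂ = √((1+k₂)/(1+k₁)) = √(1.667/1.5) ≈ 1.05.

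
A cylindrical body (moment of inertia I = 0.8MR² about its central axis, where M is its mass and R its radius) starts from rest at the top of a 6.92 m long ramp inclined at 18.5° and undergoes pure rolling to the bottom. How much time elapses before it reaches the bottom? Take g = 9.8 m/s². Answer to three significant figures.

t ≈ 2.83 s

The moment of inertia is 0.8MR², giving k ≡ I/(MR²) = 0.8.
Along the incline Mg sinθ − f = Ma, and torque about the center fR = Iα = kMR²(a/R) gives f = kMa.
Hence a = g sinθ/(1+k) = 9.8×sin18.5°/1.8 = 1.728 m/s².
Starting from rest, L = ½at², so t = √(2L/a) = √(2×6.92/1.728) ≈ 2.83 s.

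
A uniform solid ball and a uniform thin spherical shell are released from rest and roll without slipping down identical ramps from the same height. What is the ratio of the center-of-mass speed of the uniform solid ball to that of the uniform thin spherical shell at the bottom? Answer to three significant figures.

Each satisfies Mgh = ½(1+k)Mv² with k = I/(MR²), so v ∝ 1/√(1+k).
For the uniform solid ball k = 0.4; for the uniform thin spherical shell k = 2/3.
v₁/v₂ = √((1+k₂)/(1+k₁)) = √(1.667/1.4) ≈ 1.09.

v_ratio ≈ 1.09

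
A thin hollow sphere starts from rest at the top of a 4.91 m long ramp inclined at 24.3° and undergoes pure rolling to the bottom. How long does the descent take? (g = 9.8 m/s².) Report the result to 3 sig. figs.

For this body I = (2/3)MR², i.e. k = I/(MR²) = 2/3.
Translational: Mg sinθ − f = Ma. Rotational about the CM: fR = Iα = kMRa, so f = kMa.
Hence a = g sinθ/(1+k) = 9.8×sin24.3°/1.667 = 2.42 m/s².
With constant a from rest, t = √(2L/a) = √(2·4.91/2.42) ≈ 2.01 s.

t ≈ 2.01 s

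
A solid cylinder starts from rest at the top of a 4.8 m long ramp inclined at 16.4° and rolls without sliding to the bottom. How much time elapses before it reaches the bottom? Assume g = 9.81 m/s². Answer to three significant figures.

t ≈ 2.28 s

The moment of inertia is (1/2)MR², giving k ≡ I/(MR²) = 0.5.
Translational: Mg sinθ − f = Ma. Rotational about the CM: fR = Iα = kMRa, so f = kMa.
Hence a = g sinθ/(1+k) = 9.81×sin16.4°/1.5 = 1.847 m/s².
Starting from rest, L = ½at², so t = √(2L/a) = √(2×4.8/1.847) ≈ 2.28 s.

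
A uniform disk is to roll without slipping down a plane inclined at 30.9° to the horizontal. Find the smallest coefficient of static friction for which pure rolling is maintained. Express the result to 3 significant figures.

The moment of inertia is (1/2)MR², giving k ≡ I/(MR²) = 0.5.
Newton's second law down the slope: Mg sinθ − f = Ma. The torque equation fR = Iα (with α = a/R) gives f = kMa.
These give a = g sinθ/(1+k) and the required friction f = kMg sinθ/(1+k).
With N = Mg cosθ, the no-slip condition f ≤ μN gives μ_min = f/N = k tanθ/(1+k).
μ_min = 0.5 × tan30.9° / 1.5 ≈ 0.199.

μ_min ≈ 0.199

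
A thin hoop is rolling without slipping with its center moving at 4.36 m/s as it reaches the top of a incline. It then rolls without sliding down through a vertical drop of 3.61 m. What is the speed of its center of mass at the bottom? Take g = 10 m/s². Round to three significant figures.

v ≈ 7.42 m/s

Here I = MR², so the shape factor k = I/(MR²) = 1.
Pure rolling means v = ωR; then KE = ½Mv² + ½I(v/R)² = ½(1+k)Mv² = Mv².
Energy conservation: Mv₀² + Mgh = Mv², so v² = v₀² + 2gh/(1+k).
v = √(4.36² + 2×10×3.61/2) = √55.11 ≈ 7.42 m/s.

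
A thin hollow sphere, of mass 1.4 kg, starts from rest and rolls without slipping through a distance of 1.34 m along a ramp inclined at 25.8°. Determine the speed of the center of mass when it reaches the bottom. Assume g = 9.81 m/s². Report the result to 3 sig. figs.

v ≈ 2.62 m/s

For this body I = (2/3)MR², i.e. k = I/(MR²) = 2/3.
Pure rolling means v = ωR; then KE = ½Mv² + ½I(v/R)² = ½(1+k)Mv² = (5/6)Mv².
The vertical drop is h = L sinθ = 1.34 × sin25.8° = 0.5832 m.
Energy conservation: Mgh = (5/6)Mv², so v = √(2gh/(1+k)) = √(2 × 9.81 × 0.5832 / 1.667) ≈ 2.62 m/s.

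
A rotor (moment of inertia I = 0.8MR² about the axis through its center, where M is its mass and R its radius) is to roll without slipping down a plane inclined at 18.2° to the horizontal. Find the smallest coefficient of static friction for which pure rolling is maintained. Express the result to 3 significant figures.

μ_min ≈ 0.146

The moment of inertia is 0.8MR², giving k ≡ I/(MR²) = 0.8.
Translational: Mg sinθ − f = Ma. Rotational about the CM: fR = Iα = kMRa, so f = kMa.
These give a = g sinθ/(1+k) and the required friction f = kMg sinθ/(1+k).
The normal force is N = Mg cosθ, so μ_min = f/N = k tanθ/(1+k).
μ_min = 0.8 × tan18.2° / 1.8 ≈ 0.146.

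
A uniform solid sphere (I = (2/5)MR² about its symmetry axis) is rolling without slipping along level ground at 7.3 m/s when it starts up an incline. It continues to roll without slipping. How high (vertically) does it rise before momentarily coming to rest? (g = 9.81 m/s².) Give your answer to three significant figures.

With I = (2/5)MR², the ratio k = I/(MR²) is 0.4.
Pure rolling means v = ωR; then KE = ½Mv² + ½I(v/R)² = ½(1+k)Mv² = (7/10)Mv².
At the top the kinetic energy is zero, so (7/10)Mv₀² = Mgh.
Thus h = (1+k)v₀²/(2g) = 1.4 × 7.3² / (2 × 9.81) ≈ 3.80 m.

h ≈ 3.80 m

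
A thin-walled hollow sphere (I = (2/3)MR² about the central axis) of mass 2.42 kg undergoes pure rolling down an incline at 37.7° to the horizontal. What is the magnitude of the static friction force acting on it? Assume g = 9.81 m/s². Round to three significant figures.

f ≈ 5.81 N

With I = (2/3)MR², the ratio k = I/(MR²) is 2/3.
Along the incline Mg sinθ − f = Ma, and torque about the center fR = Iα = kMR²(a/R) gives f = kMa.
Combining, a = g sinθ/(1+k) and f = kMa = kMg sinθ/(1+k).
f = (2/3) × 2.42 × 9.81 × sin37.7° / 1.667 ≈ 5.81 N.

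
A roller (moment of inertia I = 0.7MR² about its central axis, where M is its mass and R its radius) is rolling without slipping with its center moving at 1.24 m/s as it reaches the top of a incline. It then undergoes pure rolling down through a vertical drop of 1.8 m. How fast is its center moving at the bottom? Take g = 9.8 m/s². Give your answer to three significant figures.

v ≈ 4.72 m/s

The moment of inertia is 0.7MR², giving k ≡ I/(MR²) = 0.7.
The rolling condition ω = v/R makes the rotational term ½I(v/R)² = ½kMv², so KE_total = ½(1+k)Mv² = (17/20)Mv².
Conserving energy between top and bottom: (17/20)Mv² = (17/20)Mv₀² + Mgh, hence v² = v₀² + 2gh/(1+k).
v = √(1.24² + 2×9.8×1.8/1.7) = √22.29 ≈ 4.72 m/s.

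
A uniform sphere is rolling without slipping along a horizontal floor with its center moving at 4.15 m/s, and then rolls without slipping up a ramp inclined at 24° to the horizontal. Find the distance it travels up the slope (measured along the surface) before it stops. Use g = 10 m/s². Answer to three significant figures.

d ≈ 2.96 m

The moment of inertia is (2/5)MR², giving k ≡ I/(MR²) = 0.4.
The rolling condition ω = v/R makes the rotational term ½I(v/R)² = ½kMv², so KE_total = ½(1+k)Mv² = (7/10)Mv².
Setting this equal to Mgh gives the vertical rise h = (1+k)v₀²/(2g) = 1.4×4.15²/(2×10) = 1.206 m.
The distance along the slope is d = h/sinθ = 1.206/sin24° ≈ 2.96 m.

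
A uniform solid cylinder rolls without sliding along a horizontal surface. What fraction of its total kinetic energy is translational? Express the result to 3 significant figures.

The moment of inertia is (1/2)MR², giving k ≡ I/(MR²) = 0.5.
With ω = v/R, KE_trans = ½Mv² and KE_rot = ½Iω² = ½kMv², so KE_total = ½(1+k)Mv².
The translational fraction is therefore 1/(1+k) = 1/1.5 ≈ 0.667.

fraction ≈ 0.667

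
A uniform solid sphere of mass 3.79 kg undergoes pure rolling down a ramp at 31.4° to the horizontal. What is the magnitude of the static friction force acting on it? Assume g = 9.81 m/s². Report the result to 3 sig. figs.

Here I = (2/5)MR², so the shape factor k = I/(MR²) = 0.4.
Along the incline Mg sinθ − f = Ma, and torque about the center fR = Iα = kMR²(a/R) gives f = kMa.
Combining, a = g sinθ/(1+k) and f = kMa = kMg sinθ/(1+k).
f = 0.4 × 3.79 × 9.81 × sin31.4° / 1.4 ≈ 5.53 N.

f ≈ 5.53 N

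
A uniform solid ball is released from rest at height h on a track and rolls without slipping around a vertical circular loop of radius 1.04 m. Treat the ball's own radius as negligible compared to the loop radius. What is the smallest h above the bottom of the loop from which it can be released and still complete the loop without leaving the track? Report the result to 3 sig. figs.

The moment of inertia is (2/5)MR², giving k ≡ I/(MR²) = 0.4.
At the top, contact is just lost when gravity alone supplies the centripetal force: Mg = Mv_top²/r, i.e. v_top² = gr.
With ω = v/R, the kinetic energy at speed v is ½(1+k)Mv² = (7/10)Mv².
Energy conservation from release (height h) to the top (height 2r): Mgh = Mg(2r) + (7/10)M·gr.
Thus h_min = 2r + (1+k)r/2 = r(2 + 1.4/2) = 1.04 × 2.7 ≈ 2.81 m.

h_min ≈ 2.81 m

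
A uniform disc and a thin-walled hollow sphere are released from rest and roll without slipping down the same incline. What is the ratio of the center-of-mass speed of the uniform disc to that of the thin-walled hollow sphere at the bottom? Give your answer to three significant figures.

v_ratio ≈ 1.05

Each satisfies Mgh = ½(1+k)Mv² with k = I/(MR²), so v ∝ 1/√(1+k).
For the uniform disc k = 0.5; for the thin-walled hollow sphere k = 2/3.
v₁/v₂ = √((1+k₂)/(1+k₁)) = √(1.667/1.5) ≈ 1.05.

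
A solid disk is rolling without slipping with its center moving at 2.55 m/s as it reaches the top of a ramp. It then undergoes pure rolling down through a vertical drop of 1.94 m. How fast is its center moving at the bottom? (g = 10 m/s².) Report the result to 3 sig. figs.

v ≈ 5.69 m/s

For this body I = (1/2)MR², i.e. k = I/(MR²) = 0.5.
Rolling without slipping gives ω = v/R, so the total kinetic energy is ½Mv² + ½Iω² = ½(1+k)Mv² = (3/4)Mv².
Conserving energy between top and bottom: (3/4)Mv² = (3/4)Mv₀² + Mgh, hence v² = v₀² + 2gh/(1+k).
v = √(2.55² + 2×10×1.94/1.5) = √32.37 ≈ 5.69 m/s.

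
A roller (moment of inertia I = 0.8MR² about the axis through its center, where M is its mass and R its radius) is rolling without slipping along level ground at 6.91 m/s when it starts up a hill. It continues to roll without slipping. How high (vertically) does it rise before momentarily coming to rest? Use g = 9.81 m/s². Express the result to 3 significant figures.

h ≈ 4.38 m

With I = 0.8MR², the ratio k = I/(MR²) is 0.8.
Rolling without slipping gives ω = v/R, so the total kinetic energy is ½Mv² + ½Iω² = ½(1+k)Mv² = (9/10)Mv².
All of this converts to potential energy at the highest point: (9/10)Mv₀² = Mgh.
Thus h = (1+k)v₀²/(2g) = 1.8 × 6.91² / (2 × 9.81) ≈ 4.38 m.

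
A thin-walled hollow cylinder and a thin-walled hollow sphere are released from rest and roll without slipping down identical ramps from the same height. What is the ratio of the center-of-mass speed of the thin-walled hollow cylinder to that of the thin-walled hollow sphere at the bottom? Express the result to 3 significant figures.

Each satisfies Mgh = ½(1+k)Mv² with k = I/(MR²), so v ∝ 1/√(1+k).
For the thin-walled hollow cylinder k = 1; for the thin-walled hollow sphere k = 2/3.
v₁/v₂ = √((1+k₂)/(1+k₁)) = √(1.667/2) ≈ 0.913.

v_ratio ≈ 0.913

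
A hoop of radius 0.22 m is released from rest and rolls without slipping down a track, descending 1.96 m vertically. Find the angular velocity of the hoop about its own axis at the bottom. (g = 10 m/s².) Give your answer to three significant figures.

Here I = MR², so the shape factor k = I/(MR²) = 1.
Pure rolling means v = ωR; then KE = ½Mv² + ½I(v/R)² = ½(1+k)Mv² = Mv².
Energy conservation Mgh = ½(1+k)Mv² gives v = √(2gh/(1+k)) = √(2 × 10 × 1.96 / 2) = 4.427 m/s.
The angular speed follows from ω = v/R = 4.427/0.22 ≈ 20.1 rad/s.

ω ≈ 20.1 rad/s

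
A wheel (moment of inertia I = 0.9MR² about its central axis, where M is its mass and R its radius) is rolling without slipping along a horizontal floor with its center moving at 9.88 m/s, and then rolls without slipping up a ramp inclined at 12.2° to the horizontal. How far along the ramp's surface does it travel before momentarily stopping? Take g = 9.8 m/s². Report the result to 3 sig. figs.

The moment of inertia is 0.9MR², giving k ≡ I/(MR²) = 0.9.
Rolling without slipping gives ω = v/R, so the total kinetic energy is ½Mv² + ½Iω² = ½(1+k)Mv² = (19/20)Mv².
Setting this equal to Mgh gives the vertical rise h = (1+k)v₀²/(2g) = 1.9×9.88²/(2×9.8) = 9.463 m.
Along the incline, d = h/sinθ = 9.463/sin12.2° ≈ 44.8 m.

d ≈ 44.8 m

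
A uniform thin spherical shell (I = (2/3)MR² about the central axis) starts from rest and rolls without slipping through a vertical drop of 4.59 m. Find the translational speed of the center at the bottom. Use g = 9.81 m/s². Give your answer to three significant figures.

v ≈ 7.35 m/s

For this body I = (2/3)MR², i.e. k = I/(MR²) = 2/3.
The rolling condition ω = v/R makes the rotational term ½I(v/R)² = ½kMv², so KE_total = ½(1+k)Mv² = (5/6)Mv².
Setting Mgh = (5/6)Mv² gives v = √(2gh/(1+k)) = √(2·9.81·4.59/1.667) ≈ 7.35 m/s.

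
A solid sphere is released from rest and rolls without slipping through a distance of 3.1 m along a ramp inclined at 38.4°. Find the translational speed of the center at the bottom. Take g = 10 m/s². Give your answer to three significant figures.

For this body I = (2/5)MR², i.e. k = I/(MR²) = 0.4.
Since it rolls without slipping, ω = v/R and KE = ½Mv² + ½Iω² = ½(1+k)Mv² = (7/10)Mv².
The vertical drop is h = L sinθ = 3.1 × sin38.4° = 1.926 m.
Setting Mgh = (7/10)Mv² gives v = √(2gh/(1+k)) = √(2·10·1.926/1.4) ≈ 5.24 m/s.

v ≈ 5.24 m/s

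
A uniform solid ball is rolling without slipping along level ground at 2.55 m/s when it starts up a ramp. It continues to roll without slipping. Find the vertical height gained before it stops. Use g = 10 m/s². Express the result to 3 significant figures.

h ≈ 0.455 m

Here I = (2/5)MR², so the shape factor k = I/(MR²) = 0.4.
Rolling without slipping gives ω = v/R, so the total kinetic energy is ½Mv² + ½Iω² = ½(1+k)Mv² = (7/10)Mv².
At the top the kinetic energy is zero, so (7/10)Mv₀² = Mgh.
Thus h = (1+k)v₀²/(2g) = 1.4 × 2.55² / (2 × 10) ≈ 0.455 m.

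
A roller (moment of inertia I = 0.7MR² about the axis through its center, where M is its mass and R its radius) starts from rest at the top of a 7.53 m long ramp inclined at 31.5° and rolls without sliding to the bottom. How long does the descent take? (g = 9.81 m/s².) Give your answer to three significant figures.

For this body I = 0.7MR², i.e. k = I/(MR²) = 0.7.
Along the incline Mg sinθ − f = Ma, and torque about the center fR = Iα = kMR²(a/R) gives f = kMa.
Hence a = g sinθ/(1+k) = 9.81×sin31.5°/1.7 = 3.015 m/s².
Starting from rest, L = ½at², so t = √(2L/a) = √(2×7.53/3.015) ≈ 2.23 s.

t ≈ 2.23 s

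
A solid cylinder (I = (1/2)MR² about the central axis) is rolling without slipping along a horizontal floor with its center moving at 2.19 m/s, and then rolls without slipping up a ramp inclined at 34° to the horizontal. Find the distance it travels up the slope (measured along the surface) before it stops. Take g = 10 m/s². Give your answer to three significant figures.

d ≈ 0.643 m

The moment of inertia is (1/2)MR², giving k ≡ I/(MR²) = 0.5.
Pure rolling means v = ωR; then KE = ½Mv² + ½I(v/R)² = ½(1+k)Mv² = (3/4)Mv².
Setting this equal to Mgh gives the vertical rise h = (1+k)v₀²/(2g) = 1.5×2.19²/(2×10) = 0.3597 m.
The distance along the slope is d = h/sinθ = 0.3597/sin34° ≈ 0.643 m.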